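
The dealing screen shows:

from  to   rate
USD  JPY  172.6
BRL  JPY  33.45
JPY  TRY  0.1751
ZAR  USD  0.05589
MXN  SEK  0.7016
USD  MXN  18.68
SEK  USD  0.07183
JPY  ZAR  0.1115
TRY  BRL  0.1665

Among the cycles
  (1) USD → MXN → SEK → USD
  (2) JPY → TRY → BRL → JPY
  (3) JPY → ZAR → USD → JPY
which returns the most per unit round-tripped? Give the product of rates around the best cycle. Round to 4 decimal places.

1.0756

(1) 18.68 × 0.7016 × 0.07183 = 0.94140
(2) 0.1751 × 0.1665 × 33.45 = 0.97521
(3) 0.1115 × 0.05589 × 172.6 = 1.07560
Highest is cycle (3) at 1.0756 (>1, arbitrage).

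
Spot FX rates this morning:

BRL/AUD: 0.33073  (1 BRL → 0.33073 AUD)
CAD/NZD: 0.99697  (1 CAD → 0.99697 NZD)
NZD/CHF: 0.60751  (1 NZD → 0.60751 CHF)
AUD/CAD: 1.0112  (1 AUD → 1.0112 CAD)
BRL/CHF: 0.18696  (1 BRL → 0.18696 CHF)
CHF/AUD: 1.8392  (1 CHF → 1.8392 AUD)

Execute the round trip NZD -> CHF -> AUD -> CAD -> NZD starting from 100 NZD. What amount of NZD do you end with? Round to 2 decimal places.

100 NZD × 0.60751 = 60.751 CHF
60.751 CHF × 1.8392 = 111.7332392 AUD
111.7332392 AUD × 1.0112 = 112.98465147904 CAD
112.98465147904 CAD × 0.99697 = 112.6423079850585088 NZD

112.64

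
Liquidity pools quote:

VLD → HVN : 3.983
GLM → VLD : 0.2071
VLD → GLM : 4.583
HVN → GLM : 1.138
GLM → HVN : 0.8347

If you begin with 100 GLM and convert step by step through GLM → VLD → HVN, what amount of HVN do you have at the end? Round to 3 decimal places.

100 GLM × 0.2071 = 20.71 VLD
20.71 VLD × 3.983 = 82.48793 HVN

82.488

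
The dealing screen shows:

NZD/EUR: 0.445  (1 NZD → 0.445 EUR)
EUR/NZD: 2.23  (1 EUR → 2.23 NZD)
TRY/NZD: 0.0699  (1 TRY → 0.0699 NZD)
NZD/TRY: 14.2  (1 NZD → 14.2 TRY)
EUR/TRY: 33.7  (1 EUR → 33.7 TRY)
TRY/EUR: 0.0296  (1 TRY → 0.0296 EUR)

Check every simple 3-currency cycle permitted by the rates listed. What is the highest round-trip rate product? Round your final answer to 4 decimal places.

1.0483

NZD→EUR→TRY→NZD: 0.445 × 33.7 × 0.0699 = 1.04826
NZD→TRY→EUR→NZD: 14.2 × 0.0296 × 2.23 = 0.93731
Maximum is NZD→EUR→TRY→NZD at 1.0483; arbitrage exists.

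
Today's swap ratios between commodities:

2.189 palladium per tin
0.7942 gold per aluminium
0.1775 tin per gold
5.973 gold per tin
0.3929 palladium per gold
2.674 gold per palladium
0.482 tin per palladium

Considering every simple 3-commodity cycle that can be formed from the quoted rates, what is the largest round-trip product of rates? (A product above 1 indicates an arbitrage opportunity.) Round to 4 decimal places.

1.1312

gold→palladium→tin→gold: 0.3929 × 0.482 × 5.973 = 1.13115
gold→tin→palladium→gold: 0.1775 × 2.189 × 2.674 = 1.03898
Maximum is gold→palladium→tin→gold at 1.1312; arbitrage exists.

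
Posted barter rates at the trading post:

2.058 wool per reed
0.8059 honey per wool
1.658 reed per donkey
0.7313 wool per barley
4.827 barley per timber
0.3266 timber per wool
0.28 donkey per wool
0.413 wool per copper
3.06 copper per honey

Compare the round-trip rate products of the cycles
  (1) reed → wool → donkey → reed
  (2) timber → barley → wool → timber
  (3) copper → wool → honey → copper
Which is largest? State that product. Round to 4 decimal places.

1.1529

(1) 2.058 × 0.28 × 1.658 = 0.95541
(2) 4.827 × 0.7313 × 0.3266 = 1.15289
(3) 0.413 × 0.8059 × 3.06 = 1.01848
Highest is cycle (2) at 1.1529 (>1, arbitrage).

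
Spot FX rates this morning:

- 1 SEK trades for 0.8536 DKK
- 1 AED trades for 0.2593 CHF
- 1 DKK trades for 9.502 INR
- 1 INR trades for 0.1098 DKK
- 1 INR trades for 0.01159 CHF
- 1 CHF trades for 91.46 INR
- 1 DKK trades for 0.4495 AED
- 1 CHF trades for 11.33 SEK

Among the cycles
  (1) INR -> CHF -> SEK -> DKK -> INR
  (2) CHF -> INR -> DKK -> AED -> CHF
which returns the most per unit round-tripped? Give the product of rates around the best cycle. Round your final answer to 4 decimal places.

1.1705

(1) 0.01159 × 11.33 × 0.8536 × 9.502 = 1.06508
(2) 91.46 × 0.1098 × 0.4495 × 0.2593 = 1.17048
Highest is cycle (2) at 1.1705 (>1, arbitrage).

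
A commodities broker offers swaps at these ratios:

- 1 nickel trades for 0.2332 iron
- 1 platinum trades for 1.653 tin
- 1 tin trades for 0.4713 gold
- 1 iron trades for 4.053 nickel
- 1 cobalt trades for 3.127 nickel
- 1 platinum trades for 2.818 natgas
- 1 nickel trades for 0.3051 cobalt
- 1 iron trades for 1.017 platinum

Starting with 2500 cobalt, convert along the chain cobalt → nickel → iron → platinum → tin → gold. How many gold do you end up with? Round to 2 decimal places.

2500 cobalt × 3.127 = 7817.5 nickel
7817.5 nickel × 0.2332 = 1823.041 iron
1823.041 iron × 1.017 = 1854.032697 platinum
1854.032697 platinum × 1.653 = 3064.716048141 tin
3064.716048141 tin × 0.4713 = 1444.4006734888533 gold

1444.40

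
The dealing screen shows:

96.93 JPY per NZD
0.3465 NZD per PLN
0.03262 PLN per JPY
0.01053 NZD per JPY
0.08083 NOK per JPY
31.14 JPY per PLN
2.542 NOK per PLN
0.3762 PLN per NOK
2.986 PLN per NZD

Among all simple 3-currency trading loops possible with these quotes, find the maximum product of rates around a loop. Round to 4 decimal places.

NZD→JPY→PLN→NZD: 96.93 × 0.03262 × 0.3465 = 1.09558
NZD→PLN→JPY→NZD: 2.986 × 31.14 × 0.01053 = 0.97912
NOK→PLN→JPY→NOK: 0.3762 × 31.14 × 0.08083 = 0.94691
Maximum is NZD→JPY→PLN→NZD at 1.0956; arbitrage exists.

1.0956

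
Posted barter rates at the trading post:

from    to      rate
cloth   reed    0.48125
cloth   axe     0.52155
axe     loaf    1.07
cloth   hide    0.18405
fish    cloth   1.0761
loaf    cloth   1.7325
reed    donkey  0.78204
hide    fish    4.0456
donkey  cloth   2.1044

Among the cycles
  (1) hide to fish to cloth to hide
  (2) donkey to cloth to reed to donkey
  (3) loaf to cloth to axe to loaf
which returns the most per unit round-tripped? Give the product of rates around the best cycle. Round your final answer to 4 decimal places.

0.9668

(1) 4.0456 × 1.0761 × 0.18405 = 0.80126
(2) 2.1044 × 0.48125 × 0.78204 = 0.79201
(3) 1.7325 × 0.52155 × 1.07 = 0.96684
Highest is cycle (3) at 0.9668 (≤1, no arbitrage).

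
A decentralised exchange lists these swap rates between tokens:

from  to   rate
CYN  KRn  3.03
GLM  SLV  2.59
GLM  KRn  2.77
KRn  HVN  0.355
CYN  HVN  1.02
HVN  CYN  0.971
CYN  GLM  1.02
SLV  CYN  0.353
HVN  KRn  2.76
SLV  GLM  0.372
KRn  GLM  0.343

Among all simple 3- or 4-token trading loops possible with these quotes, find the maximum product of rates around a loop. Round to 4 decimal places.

KRn→HVN→CYN→KRn: 0.355 × 0.971 × 3.03 = 1.04446
KRn→HVN→CYN→GLM→KRn: 0.355 × 0.971 × 1.02 × 2.77 = 0.97393
KRn→GLM→SLV→CYN→KRn: 0.343 × 2.59 × 0.353 × 3.03 = 0.95019
CYN→GLM→SLV→CYN: 1.02 × 2.59 × 0.353 = 0.93256
Maximum is KRn→HVN→CYN→KRn at 1.0445; arbitrage exists.

1.0445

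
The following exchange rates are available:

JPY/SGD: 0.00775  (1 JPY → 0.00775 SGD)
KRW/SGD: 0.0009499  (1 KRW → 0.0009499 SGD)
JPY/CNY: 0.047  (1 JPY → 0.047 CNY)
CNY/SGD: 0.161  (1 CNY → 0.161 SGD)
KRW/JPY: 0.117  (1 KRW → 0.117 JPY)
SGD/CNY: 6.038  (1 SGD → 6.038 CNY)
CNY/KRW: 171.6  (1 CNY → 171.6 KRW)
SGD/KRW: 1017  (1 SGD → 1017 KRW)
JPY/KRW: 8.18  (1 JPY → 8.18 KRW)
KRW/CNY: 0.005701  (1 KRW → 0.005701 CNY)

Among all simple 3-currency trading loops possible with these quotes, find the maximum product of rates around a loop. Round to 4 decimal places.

SGD→CNY→KRW→SGD: 6.038 × 171.6 × 0.0009499 = 0.98421
CNY→KRW→JPY→CNY: 171.6 × 0.117 × 0.047 = 0.94363
SGD→KRW→CNY→SGD: 1017 × 0.005701 × 0.161 = 0.93346
SGD→KRW→JPY→SGD: 1017 × 0.117 × 0.00775 = 0.92216
Maximum is SGD→CNY→KRW→SGD at 0.9842; no arbitrage — every cycle loses value.

0.9842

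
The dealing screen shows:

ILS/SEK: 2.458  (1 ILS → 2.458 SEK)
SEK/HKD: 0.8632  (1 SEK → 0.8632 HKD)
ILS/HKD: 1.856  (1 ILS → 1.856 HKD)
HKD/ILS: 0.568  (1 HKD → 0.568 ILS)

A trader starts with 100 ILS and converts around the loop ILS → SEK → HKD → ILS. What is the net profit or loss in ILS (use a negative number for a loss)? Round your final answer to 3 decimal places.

20.515

100 ILS × 2.458 = 245.8 SEK
245.8 SEK × 0.8632 = 212.17456 HKD
212.17456 HKD × 0.568 = 120.51515008 ILS
Net change: 120.51515008 − 100 = 20.51515008 ILS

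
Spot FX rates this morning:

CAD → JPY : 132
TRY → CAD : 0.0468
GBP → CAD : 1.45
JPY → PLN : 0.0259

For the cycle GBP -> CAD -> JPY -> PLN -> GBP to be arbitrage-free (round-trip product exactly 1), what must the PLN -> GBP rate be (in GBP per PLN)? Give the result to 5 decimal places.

Known legs of the cycle: 1.45 × 132 × 0.0259 = 4.95726
For no arbitrage the full-cycle product must be 1, so the missing rate is 1 / 4.95726 ≈ 0.2017243.

0.20172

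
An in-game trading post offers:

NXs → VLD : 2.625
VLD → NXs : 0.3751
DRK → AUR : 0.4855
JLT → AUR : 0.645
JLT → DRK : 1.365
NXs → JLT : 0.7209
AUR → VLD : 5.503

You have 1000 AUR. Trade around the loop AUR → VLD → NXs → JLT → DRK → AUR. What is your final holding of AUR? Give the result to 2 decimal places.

1000 AUR × 5.503 = 5503 VLD
5503 VLD × 0.3751 = 2064.1753 NXs
2064.1753 NXs × 0.7209 = 1488.06397377 JLT
1488.06397377 JLT × 1.365 = 2031.20732419605 DRK
2031.20732419605 DRK × 0.4855 = 986.151155897182275 AUR

986.15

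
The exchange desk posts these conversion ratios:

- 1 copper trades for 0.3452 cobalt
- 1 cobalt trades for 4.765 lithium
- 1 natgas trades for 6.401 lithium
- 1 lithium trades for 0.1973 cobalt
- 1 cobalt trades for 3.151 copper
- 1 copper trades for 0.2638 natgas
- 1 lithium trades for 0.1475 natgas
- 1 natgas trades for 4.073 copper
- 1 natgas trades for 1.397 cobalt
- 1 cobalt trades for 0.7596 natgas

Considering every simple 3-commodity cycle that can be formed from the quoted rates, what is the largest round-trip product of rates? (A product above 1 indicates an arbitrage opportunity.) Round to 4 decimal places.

natgas→cobalt→copper→natgas: 1.397 × 3.151 × 0.2638 = 1.16123
natgas→copper→cobalt→natgas: 4.073 × 0.3452 × 0.7596 = 1.06800
lithium→natgas→cobalt→lithium: 0.1475 × 1.397 × 4.765 = 0.98186
lithium→cobalt→natgas→lithium: 0.1973 × 0.7596 × 6.401 = 0.95931
Maximum is natgas→cobalt→copper→natgas at 1.1612; arbitrage exists.

1.1612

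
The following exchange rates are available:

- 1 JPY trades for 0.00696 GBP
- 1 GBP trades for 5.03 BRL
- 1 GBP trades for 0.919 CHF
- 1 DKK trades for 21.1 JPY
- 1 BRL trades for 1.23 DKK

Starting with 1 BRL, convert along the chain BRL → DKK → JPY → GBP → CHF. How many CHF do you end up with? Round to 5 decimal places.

0.16600

1 BRL × 1.23 = 1.23 DKK
1.23 DKK × 21.1 = 25.953 JPY
25.953 JPY × 0.00696 = 0.18063288 GBP
0.18063288 GBP × 0.919 = 0.16600161672 CHF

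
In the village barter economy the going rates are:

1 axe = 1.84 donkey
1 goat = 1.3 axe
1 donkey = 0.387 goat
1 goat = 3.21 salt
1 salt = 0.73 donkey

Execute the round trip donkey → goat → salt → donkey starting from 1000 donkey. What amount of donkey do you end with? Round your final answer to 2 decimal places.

1000 donkey × 0.387 = 387 goat
387 goat × 3.21 = 1242.27 salt
1242.27 salt × 0.73 = 906.8571 donkey

906.86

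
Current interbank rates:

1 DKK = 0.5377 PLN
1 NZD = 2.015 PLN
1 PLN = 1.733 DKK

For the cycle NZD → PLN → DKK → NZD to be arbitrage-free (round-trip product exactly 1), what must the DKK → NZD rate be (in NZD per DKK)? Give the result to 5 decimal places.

0.28637

Known legs of the cycle: 2.015 × 1.733 = 3.491995
For no arbitrage the full-cycle product must be 1, so the missing rate is 1 / 3.491995 ≈ 0.2863693.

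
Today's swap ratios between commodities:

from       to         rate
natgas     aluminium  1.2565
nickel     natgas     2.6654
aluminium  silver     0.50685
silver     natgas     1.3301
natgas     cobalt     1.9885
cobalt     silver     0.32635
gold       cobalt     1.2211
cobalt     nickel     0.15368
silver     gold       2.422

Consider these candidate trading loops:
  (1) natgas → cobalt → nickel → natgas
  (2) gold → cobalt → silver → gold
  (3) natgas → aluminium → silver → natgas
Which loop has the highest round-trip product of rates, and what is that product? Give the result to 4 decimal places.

0.9652

(1) 1.9885 × 0.15368 × 2.6654 = 0.81453
(2) 1.2211 × 0.32635 × 2.422 = 0.96518
(3) 1.2565 × 0.50685 × 1.3301 = 0.84708
Highest is cycle (2) at 0.9652 (≤1, no arbitrage).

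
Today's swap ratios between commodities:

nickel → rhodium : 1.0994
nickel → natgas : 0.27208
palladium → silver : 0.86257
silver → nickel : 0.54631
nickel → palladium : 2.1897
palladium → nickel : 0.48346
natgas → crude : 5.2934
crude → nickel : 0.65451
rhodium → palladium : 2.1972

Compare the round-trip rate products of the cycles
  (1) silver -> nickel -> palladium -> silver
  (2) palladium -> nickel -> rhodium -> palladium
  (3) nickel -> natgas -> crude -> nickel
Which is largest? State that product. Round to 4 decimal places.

1.1678

(1) 0.54631 × 2.1897 × 0.86257 = 1.03185
(2) 0.48346 × 1.0994 × 2.1972 = 1.16785
(3) 0.27208 × 5.2934 × 0.65451 = 0.94264
Highest is cycle (2) at 1.1678 (>1, arbitrage).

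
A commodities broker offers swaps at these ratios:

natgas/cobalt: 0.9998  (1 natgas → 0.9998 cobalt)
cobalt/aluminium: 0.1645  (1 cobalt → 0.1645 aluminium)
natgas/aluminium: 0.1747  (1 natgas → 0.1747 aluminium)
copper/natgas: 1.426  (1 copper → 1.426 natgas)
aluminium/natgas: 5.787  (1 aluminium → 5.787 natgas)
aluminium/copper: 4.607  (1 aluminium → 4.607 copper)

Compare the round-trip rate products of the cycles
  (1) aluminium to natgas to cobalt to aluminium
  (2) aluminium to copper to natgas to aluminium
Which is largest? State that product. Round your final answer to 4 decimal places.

1.1477

(1) 5.787 × 0.9998 × 0.1645 = 0.95177
(2) 4.607 × 1.426 × 0.1747 = 1.14771
Highest is cycle (2) at 1.1477 (>1, arbitrage).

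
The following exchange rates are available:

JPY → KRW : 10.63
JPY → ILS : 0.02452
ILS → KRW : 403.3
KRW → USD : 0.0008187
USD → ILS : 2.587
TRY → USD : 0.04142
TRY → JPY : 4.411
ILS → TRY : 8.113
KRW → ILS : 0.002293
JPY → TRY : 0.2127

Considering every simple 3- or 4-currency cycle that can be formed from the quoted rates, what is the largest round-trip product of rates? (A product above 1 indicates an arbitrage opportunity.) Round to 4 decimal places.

ILS→TRY→JPY→ILS: 8.113 × 4.411 × 0.02452 = 0.87748
KRW→ILS→TRY→JPY→KRW: 0.002293 × 8.113 × 4.411 × 10.63 = 0.87228
ILS→TRY→USD→ILS: 8.113 × 0.04142 × 2.587 = 0.86934
KRW→USD→ILS→KRW: 0.0008187 × 2.587 × 403.3 = 0.85418
Maximum is ILS→TRY→JPY→ILS at 0.8775; no arbitrage — every cycle loses value.

0.8775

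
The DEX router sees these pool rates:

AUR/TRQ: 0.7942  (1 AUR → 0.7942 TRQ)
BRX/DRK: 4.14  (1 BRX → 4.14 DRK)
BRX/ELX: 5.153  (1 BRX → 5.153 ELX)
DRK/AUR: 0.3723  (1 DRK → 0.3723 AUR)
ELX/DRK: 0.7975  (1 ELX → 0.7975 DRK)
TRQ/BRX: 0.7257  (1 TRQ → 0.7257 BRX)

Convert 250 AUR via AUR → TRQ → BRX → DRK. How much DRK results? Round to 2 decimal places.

250 AUR × 0.7942 = 198.55 TRQ
198.55 TRQ × 0.7257 = 144.087735 BRX
144.087735 BRX × 4.14 = 596.5232229 DRK

596.52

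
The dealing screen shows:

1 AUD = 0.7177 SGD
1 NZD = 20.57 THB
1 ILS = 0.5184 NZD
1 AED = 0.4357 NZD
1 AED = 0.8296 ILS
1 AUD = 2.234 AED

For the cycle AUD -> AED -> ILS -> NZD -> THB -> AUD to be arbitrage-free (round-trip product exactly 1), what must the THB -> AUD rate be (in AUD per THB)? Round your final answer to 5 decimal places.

0.05060

Known legs of the cycle: 2.234 × 0.8296 × 0.5184 × 20.57 = 19.7629238264832
For no arbitrage the full-cycle product must be 1, so the missing rate is 1 / 19.7629238264832 ≈ 0.0505998.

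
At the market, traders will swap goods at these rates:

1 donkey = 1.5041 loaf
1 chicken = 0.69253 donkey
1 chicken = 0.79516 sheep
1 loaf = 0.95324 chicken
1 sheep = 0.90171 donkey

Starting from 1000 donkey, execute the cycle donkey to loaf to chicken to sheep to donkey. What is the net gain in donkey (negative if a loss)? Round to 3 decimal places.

1000 donkey × 1.5041 = 1504.1 loaf
1504.1 loaf × 0.95324 = 1433.768284 chicken
1433.768284 chicken × 0.79516 = 1140.07518870544 sheep
1140.07518870544 sheep × 0.90171 = 1028.0171984075823024 donkey
Net change: 1028.0171984075823024 − 1000 = 28.0171984075823024 donkey

28.017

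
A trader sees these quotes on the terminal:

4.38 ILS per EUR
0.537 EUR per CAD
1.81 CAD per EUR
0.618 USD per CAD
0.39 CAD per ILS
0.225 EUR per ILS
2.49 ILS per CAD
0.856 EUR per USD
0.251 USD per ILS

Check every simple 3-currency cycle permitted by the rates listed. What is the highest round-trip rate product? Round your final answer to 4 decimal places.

1.0141

EUR→CAD→ILS→EUR: 1.81 × 2.49 × 0.225 = 1.01405
EUR→CAD→USD→EUR: 1.81 × 0.618 × 0.856 = 0.95750
EUR→ILS→USD→EUR: 4.38 × 0.251 × 0.856 = 0.94107
EUR→ILS→CAD→EUR: 4.38 × 0.39 × 0.537 = 0.91730
Maximum is EUR→CAD→ILS→EUR at 1.0141; arbitrage exists.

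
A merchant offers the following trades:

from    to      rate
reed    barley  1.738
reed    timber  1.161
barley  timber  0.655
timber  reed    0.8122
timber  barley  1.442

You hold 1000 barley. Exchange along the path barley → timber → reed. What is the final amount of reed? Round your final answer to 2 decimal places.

1000 barley × 0.655 = 655 timber
655 timber × 0.8122 = 531.991 reed

531.99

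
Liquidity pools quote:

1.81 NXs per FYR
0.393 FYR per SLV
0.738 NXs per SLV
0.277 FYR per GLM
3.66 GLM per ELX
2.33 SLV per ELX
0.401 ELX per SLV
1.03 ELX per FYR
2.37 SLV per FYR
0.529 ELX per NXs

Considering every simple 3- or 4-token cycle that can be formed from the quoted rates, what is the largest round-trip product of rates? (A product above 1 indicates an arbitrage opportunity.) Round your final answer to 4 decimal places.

FYR→ELX→GLM→FYR: 1.03 × 3.66 × 0.277 = 1.04423
FYR→NXs→ELX→GLM→FYR: 1.81 × 0.529 × 3.66 × 0.277 = 0.97072
FYR→SLV→ELX→GLM→FYR: 2.37 × 0.401 × 3.66 × 0.277 = 0.96350
FYR→ELX→SLV→FYR: 1.03 × 2.33 × 0.393 = 0.94316
SLV→NXs→ELX→SLV: 0.738 × 0.529 × 2.33 = 0.90964
FYR→NXs→ELX→SLV→FYR: 1.81 × 0.529 × 2.33 × 0.393 = 0.87676
Maximum is FYR→ELX→GLM→FYR at 1.0442; arbitrage exists.

1.0442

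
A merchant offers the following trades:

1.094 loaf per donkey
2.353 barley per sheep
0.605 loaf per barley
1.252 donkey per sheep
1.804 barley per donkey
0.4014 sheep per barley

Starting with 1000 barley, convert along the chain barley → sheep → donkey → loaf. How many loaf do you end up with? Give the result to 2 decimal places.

1000 barley × 0.4014 = 401.4 sheep
401.4 sheep × 1.252 = 502.5528 donkey
502.5528 donkey × 1.094 = 549.7927632 loaf

549.79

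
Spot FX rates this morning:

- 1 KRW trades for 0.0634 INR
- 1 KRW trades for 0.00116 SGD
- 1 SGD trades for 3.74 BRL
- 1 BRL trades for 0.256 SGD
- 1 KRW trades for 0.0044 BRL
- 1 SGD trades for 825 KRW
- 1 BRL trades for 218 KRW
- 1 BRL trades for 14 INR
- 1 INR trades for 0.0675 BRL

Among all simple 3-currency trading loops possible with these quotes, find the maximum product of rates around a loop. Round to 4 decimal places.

SGD→BRL→KRW→SGD: 3.74 × 218 × 0.00116 = 0.94577
INR→BRL→KRW→INR: 0.0675 × 218 × 0.0634 = 0.93293
SGD→KRW→BRL→SGD: 825 × 0.0044 × 0.256 = 0.92928
Maximum is SGD→BRL→KRW→SGD at 0.9458; no arbitrage — every cycle loses value.

0.9458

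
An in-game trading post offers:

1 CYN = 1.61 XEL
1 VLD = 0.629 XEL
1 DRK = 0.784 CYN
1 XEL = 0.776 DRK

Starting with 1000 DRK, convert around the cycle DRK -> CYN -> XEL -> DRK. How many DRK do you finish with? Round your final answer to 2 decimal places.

979.50

1000 DRK × 0.784 = 784 CYN
784 CYN × 1.61 = 1262.24 XEL
1262.24 XEL × 0.776 = 979.49824 DRK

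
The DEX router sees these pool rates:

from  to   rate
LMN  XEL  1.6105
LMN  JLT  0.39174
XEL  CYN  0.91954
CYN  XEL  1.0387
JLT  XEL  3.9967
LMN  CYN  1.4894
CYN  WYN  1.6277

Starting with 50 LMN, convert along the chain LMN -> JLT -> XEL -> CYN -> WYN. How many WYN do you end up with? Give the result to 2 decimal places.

50 LMN × 0.39174 = 19.587 JLT
19.587 JLT × 3.9967 = 78.2833629 XEL
78.2833629 XEL × 0.91954 = 71.984683521066 CYN
71.984683521066 CYN × 1.6277 = 117.1694693672391282 WYN

117.17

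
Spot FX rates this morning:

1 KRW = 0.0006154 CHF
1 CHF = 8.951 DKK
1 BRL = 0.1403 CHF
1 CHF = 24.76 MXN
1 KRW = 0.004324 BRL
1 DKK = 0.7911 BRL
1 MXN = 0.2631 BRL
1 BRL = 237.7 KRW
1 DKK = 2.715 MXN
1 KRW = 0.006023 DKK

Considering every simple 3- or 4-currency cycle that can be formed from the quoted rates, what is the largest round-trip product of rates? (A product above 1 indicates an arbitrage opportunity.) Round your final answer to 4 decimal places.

1.1326

KRW→DKK→BRL→KRW: 0.006023 × 0.7911 × 237.7 = 1.13259
KRW→CHF→DKK→BRL→KRW: 0.0006154 × 8.951 × 0.7911 × 237.7 = 1.03583
KRW→DKK→MXN→BRL→KRW: 0.006023 × 2.715 × 0.2631 × 237.7 = 1.02266
DKK→BRL→CHF→DKK: 0.7911 × 0.1403 × 8.951 = 0.99348
KRW→CHF→MXN→BRL→KRW: 0.0006154 × 24.76 × 0.2631 × 237.7 = 0.95292
BRL→CHF→MXN→BRL: 0.1403 × 24.76 × 0.2631 = 0.91396
DKK→MXN→BRL→CHF→DKK: 2.715 × 0.2631 × 0.1403 × 8.951 = 0.89706
Maximum is KRW→DKK→BRL→KRW at 1.1326; arbitrage exists.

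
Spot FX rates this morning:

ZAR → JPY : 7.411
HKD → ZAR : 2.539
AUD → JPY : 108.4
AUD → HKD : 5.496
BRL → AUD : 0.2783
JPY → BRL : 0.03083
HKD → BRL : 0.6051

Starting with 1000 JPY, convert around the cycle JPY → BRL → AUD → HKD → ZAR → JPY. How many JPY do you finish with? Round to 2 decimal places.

887.31

1000 JPY × 0.03083 = 30.83 BRL
30.83 BRL × 0.2783 = 8.579989 AUD
8.579989 AUD × 5.496 = 47.155619544 HKD
47.155619544 HKD × 2.539 = 119.728118022216 ZAR
119.728118022216 ZAR × 7.411 = 887.305082662642776 JPY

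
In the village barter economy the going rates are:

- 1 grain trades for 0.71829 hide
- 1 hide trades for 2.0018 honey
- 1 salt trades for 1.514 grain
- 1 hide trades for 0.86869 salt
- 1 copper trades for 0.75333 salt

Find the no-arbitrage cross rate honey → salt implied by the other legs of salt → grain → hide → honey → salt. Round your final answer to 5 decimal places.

Known legs of the cycle: 1.514 × 0.71829 × 2.0018 = 2.176939603908
For no arbitrage the full-cycle product must be 1, so the missing rate is 1 / 2.176939603908 ≈ 0.4593605.

0.45936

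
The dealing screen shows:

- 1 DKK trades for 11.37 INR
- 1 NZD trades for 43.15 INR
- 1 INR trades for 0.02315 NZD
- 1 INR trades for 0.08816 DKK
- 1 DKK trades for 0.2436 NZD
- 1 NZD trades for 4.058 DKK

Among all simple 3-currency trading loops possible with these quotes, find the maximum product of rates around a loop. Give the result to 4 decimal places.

DKK→INR→NZD→DKK: 11.37 × 0.02315 × 4.058 = 1.06813
DKK→NZD→INR→DKK: 0.2436 × 43.15 × 0.08816 = 0.92668
Maximum is DKK→INR→NZD→DKK at 1.0681; arbitrage exists.

1.0681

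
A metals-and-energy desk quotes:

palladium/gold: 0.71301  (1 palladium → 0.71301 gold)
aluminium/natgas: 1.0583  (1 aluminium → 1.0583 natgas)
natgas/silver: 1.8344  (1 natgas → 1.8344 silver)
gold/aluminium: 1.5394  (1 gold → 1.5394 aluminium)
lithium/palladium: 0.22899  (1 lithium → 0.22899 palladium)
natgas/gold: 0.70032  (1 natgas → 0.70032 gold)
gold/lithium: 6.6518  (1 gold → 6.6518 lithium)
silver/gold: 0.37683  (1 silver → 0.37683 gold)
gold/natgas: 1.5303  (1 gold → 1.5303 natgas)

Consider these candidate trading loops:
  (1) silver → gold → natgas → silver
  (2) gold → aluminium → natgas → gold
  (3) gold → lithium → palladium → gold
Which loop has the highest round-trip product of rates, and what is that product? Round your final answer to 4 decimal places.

(1) 0.37683 × 1.5303 × 1.8344 = 1.05783
(2) 1.5394 × 1.0583 × 0.70032 = 1.14092
(3) 6.6518 × 0.22899 × 0.71301 = 1.08605
Highest is cycle (2) at 1.1409 (>1, arbitrage).

1.1409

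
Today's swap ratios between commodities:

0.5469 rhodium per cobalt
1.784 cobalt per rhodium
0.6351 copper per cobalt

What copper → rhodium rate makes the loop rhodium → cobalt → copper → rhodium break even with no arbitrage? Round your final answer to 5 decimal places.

0.88260

Known legs of the cycle: 1.784 × 0.6351 = 1.1330184
For no arbitrage the full-cycle product must be 1, so the missing rate is 1 / 1.1330184 ≈ 0.8825982.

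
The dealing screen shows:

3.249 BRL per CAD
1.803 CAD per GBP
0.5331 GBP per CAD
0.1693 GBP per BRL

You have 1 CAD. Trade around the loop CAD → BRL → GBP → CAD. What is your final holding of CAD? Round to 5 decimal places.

1 CAD × 3.249 = 3.249 BRL
3.249 BRL × 0.1693 = 0.5500557 GBP
0.5500557 GBP × 1.803 = 0.9917504271 CAD

0.99175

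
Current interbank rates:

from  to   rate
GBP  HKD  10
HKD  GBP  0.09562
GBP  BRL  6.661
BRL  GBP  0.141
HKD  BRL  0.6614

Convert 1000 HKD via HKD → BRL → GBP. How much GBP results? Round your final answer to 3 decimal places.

93.257

1000 HKD × 0.6614 = 661.4 BRL
661.4 BRL × 0.141 = 93.2574 GBP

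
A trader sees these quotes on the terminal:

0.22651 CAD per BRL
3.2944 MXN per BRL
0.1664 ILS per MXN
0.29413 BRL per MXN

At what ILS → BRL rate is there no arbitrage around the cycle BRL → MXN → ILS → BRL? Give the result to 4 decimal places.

Known legs of the cycle: 3.2944 × 0.1664 = 0.54818816
For no arbitrage the full-cycle product must be 1, so the missing rate is 1 / 0.54818816 ≈ 1.824191.

1.8242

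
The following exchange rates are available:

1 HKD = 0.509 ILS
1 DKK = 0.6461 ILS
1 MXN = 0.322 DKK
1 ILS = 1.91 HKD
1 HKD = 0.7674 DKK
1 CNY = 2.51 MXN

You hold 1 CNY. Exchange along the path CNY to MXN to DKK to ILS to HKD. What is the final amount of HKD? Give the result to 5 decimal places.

0.99738

1 CNY × 2.51 = 2.51 MXN
2.51 MXN × 0.322 = 0.80822 DKK
0.80822 DKK × 0.6461 = 0.522190942 ILS
0.522190942 ILS × 1.91 = 0.99738469922 HKD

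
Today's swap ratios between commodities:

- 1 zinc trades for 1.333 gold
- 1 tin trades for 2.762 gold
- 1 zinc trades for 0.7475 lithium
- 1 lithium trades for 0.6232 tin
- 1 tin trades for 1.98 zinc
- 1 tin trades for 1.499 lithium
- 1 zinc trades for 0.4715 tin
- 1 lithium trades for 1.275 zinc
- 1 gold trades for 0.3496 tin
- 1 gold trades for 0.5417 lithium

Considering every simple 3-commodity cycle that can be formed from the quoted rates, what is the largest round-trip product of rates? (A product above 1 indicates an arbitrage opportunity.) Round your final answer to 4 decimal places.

lithium→tin→gold→lithium: 0.6232 × 2.762 × 0.5417 = 0.93242
tin→zinc→gold→tin: 1.98 × 1.333 × 0.3496 = 0.92271
lithium→tin→zinc→lithium: 0.6232 × 1.98 × 0.7475 = 0.92237
lithium→zinc→gold→lithium: 1.275 × 1.333 × 0.5417 = 0.92066
lithium→zinc→tin→lithium: 1.275 × 0.4715 × 1.499 = 0.90114
Maximum is lithium→tin→gold→lithium at 0.9324; no arbitrage — every cycle loses value.

0.9324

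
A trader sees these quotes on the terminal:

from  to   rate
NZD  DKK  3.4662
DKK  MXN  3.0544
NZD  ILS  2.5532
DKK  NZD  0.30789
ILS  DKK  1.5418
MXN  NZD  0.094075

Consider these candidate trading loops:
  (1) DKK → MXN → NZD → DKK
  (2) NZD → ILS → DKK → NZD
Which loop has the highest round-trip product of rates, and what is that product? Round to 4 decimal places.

1.2120

(1) 3.0544 × 0.094075 × 3.4662 = 0.99599
(2) 2.5532 × 1.5418 × 0.30789 = 1.21202
Highest is cycle (2) at 1.2120 (>1, arbitrage).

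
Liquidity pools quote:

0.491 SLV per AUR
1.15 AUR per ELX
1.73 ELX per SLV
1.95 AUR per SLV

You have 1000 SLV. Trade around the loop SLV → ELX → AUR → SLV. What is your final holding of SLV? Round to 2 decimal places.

1000 SLV × 1.73 = 1730 ELX
1730 ELX × 1.15 = 1989.5 AUR
1989.5 AUR × 0.491 = 976.8445 SLV

976.84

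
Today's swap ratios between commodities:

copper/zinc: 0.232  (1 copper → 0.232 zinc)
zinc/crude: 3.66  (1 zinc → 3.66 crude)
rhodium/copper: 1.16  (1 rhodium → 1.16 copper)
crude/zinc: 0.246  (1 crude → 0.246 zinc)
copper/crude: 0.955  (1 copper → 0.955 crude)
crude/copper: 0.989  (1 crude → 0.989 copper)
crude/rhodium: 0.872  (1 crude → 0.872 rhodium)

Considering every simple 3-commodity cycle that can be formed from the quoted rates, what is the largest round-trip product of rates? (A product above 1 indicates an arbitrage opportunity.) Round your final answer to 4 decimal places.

0.9660

copper→crude→rhodium→copper: 0.955 × 0.872 × 1.16 = 0.96600
copper→zinc→crude→copper: 0.232 × 3.66 × 0.989 = 0.83978
Maximum is copper→crude→rhodium→copper at 0.9660; no arbitrage — every cycle loses value.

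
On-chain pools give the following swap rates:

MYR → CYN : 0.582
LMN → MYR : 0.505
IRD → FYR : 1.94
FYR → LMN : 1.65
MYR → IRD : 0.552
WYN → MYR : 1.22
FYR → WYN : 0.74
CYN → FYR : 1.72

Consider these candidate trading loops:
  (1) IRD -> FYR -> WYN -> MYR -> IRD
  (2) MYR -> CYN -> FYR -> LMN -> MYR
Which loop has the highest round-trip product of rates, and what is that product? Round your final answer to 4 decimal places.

0.9668

(1) 1.94 × 0.74 × 1.22 × 0.552 = 0.96679
(2) 0.582 × 1.72 × 1.65 × 0.505 = 0.83412
Highest is cycle (1) at 0.9668 (≤1, no arbitrage).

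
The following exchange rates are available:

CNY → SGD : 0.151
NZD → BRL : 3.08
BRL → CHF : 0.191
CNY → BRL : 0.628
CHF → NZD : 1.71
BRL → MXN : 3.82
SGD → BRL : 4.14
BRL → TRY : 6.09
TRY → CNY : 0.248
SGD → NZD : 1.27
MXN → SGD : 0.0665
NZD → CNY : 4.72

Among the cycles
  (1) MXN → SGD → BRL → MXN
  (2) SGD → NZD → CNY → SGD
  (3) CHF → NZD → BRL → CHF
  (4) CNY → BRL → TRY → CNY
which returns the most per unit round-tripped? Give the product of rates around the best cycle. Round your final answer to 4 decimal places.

1.0517

(1) 0.0665 × 4.14 × 3.82 = 1.05168
(2) 1.27 × 4.72 × 0.151 = 0.90515
(3) 1.71 × 3.08 × 0.191 = 1.00596
(4) 0.628 × 6.09 × 0.248 = 0.94848
Highest is cycle (1) at 1.0517 (>1, arbitrage).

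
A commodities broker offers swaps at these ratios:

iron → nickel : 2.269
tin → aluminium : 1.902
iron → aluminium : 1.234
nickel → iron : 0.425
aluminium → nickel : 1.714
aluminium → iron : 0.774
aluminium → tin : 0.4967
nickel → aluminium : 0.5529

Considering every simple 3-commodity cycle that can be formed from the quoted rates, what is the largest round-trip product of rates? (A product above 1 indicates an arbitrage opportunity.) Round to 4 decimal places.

nickel→aluminium→iron→nickel: 0.5529 × 0.774 × 2.269 = 0.97101
nickel→iron→aluminium→nickel: 0.425 × 1.234 × 1.714 = 0.89891
Maximum is nickel→aluminium→iron→nickel at 0.9710; no arbitrage — every cycle loses value.

0.9710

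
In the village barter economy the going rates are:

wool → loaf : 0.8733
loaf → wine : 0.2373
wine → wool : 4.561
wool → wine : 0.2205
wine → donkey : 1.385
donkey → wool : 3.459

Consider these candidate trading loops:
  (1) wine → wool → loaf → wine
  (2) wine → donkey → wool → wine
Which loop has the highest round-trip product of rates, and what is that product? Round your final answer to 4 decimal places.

(1) 4.561 × 0.8733 × 0.2373 = 0.94519
(2) 1.385 × 3.459 × 0.2205 = 1.05635
Highest is cycle (2) at 1.0564 (>1, arbitrage).

1.0564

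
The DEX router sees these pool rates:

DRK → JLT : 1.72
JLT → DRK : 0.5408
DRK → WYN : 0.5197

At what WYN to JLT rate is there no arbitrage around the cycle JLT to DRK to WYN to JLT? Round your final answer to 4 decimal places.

Known legs of the cycle: 0.5408 × 0.5197 = 0.28105376
For no arbitrage the full-cycle product must be 1, so the missing rate is 1 / 0.28105376 ≈ 3.558038.

3.5580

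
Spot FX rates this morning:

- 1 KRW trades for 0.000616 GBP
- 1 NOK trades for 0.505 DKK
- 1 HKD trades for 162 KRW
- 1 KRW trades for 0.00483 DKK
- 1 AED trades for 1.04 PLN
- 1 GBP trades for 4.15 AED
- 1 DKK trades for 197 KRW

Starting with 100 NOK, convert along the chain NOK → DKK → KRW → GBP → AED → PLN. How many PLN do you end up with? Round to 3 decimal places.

100 NOK × 0.505 = 50.5 DKK
50.5 DKK × 197 = 9948.5 KRW
9948.5 KRW × 0.000616 = 6.128276 GBP
6.128276 GBP × 4.15 = 25.4323454 AED
25.4323454 AED × 1.04 = 26.449639216 PLN

26.450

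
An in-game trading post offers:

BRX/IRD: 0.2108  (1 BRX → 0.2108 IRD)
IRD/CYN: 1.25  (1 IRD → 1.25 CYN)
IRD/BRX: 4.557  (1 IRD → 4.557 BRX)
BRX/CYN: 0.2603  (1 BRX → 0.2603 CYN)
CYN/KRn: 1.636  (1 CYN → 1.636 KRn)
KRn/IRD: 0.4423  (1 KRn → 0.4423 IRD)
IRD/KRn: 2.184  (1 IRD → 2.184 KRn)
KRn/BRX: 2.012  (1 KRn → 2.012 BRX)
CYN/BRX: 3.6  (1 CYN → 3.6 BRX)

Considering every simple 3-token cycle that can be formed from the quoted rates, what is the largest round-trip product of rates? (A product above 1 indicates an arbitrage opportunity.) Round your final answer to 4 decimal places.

BRX→IRD→CYN→BRX: 0.2108 × 1.25 × 3.6 = 0.94860
KRn→BRX→IRD→KRn: 2.012 × 0.2108 × 2.184 = 0.92630
KRn→IRD→CYN→KRn: 0.4423 × 1.25 × 1.636 = 0.90450
KRn→BRX→CYN→KRn: 2.012 × 0.2603 × 1.636 = 0.85681
Maximum is BRX→IRD→CYN→BRX at 0.9486; no arbitrage — every cycle loses value.

0.9486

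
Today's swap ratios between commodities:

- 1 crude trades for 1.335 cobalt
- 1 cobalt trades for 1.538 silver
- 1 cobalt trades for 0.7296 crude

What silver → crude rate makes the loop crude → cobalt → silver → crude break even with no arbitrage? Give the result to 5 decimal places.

0.48704

Known legs of the cycle: 1.335 × 1.538 = 2.05323
For no arbitrage the full-cycle product must be 1, so the missing rate is 1 / 2.05323 ≈ 0.4870375.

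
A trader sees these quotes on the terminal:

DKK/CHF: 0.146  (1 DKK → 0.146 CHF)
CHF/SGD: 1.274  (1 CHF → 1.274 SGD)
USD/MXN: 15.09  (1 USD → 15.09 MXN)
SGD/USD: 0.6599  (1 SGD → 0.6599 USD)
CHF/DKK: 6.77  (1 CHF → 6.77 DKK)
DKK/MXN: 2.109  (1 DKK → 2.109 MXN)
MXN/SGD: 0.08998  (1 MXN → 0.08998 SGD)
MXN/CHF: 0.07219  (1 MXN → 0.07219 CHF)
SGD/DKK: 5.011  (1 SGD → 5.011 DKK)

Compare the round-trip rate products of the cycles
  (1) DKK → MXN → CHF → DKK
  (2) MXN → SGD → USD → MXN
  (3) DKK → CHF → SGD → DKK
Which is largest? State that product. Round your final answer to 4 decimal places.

1.0307

(1) 2.109 × 0.07219 × 6.77 = 1.03072
(2) 0.08998 × 0.6599 × 15.09 = 0.89601
(3) 0.146 × 1.274 × 5.011 = 0.93207
Highest is cycle (1) at 1.0307 (>1, arbitrage).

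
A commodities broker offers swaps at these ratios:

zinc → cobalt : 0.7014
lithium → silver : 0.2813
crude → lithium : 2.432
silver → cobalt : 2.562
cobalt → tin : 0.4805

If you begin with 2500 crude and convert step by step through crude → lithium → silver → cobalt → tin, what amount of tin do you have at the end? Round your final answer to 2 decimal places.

2500 crude × 2.432 = 6080 lithium
6080 lithium × 0.2813 = 1710.304 silver
1710.304 silver × 2.562 = 4381.798848 cobalt
4381.798848 cobalt × 0.4805 = 2105.454346464 tin

2105.45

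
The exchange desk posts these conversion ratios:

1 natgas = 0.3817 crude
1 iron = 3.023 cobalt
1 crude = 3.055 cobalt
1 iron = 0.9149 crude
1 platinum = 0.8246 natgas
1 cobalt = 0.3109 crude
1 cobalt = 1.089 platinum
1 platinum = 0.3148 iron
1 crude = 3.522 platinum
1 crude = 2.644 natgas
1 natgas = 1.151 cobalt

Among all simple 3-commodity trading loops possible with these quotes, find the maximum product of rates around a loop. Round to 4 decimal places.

crude→platinum→natgas→crude: 3.522 × 0.8246 × 0.3817 = 1.10855
iron→cobalt→platinum→iron: 3.023 × 1.089 × 0.3148 = 1.03634
cobalt→platinum→natgas→cobalt: 1.089 × 0.8246 × 1.151 = 1.03359
iron→crude→platinum→iron: 0.9149 × 3.522 × 0.3148 = 1.01437
crude→natgas→cobalt→crude: 2.644 × 1.151 × 0.3109 = 0.94614
Maximum is crude→platinum→natgas→crude at 1.1085; arbitrage exists.

1.1085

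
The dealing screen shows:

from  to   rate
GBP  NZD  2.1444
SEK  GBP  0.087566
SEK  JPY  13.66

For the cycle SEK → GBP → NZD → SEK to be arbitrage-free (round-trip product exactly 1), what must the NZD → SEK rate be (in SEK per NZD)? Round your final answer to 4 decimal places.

Known legs of the cycle: 0.087566 × 2.1444 = 0.1877765304
For no arbitrage the full-cycle product must be 1, so the missing rate is 1 / 0.1877765304 ≈ 5.325479.

5.3255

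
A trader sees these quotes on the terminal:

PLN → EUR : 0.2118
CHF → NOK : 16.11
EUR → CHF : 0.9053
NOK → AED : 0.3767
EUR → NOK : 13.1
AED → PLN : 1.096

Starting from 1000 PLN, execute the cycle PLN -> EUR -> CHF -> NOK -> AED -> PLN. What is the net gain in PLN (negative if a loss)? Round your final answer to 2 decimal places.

1000 PLN × 0.2118 = 211.8 EUR
211.8 EUR × 0.9053 = 191.74254 CHF
191.74254 CHF × 16.11 = 3088.9723194 NOK
3088.9723194 NOK × 0.3767 = 1163.61587271798 AED
1163.61587271798 AED × 1.096 = 1275.32299649890608 PLN
Net change: 1275.32299649890608 − 1000 = 275.32299649890608 PLN

275.32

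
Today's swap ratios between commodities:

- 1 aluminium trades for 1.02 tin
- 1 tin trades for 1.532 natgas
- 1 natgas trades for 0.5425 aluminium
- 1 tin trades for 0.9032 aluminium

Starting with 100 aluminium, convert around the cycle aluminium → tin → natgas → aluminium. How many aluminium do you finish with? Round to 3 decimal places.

100 aluminium × 1.02 = 102 tin
102 tin × 1.532 = 156.264 natgas
156.264 natgas × 0.5425 = 84.77322 aluminium

84.773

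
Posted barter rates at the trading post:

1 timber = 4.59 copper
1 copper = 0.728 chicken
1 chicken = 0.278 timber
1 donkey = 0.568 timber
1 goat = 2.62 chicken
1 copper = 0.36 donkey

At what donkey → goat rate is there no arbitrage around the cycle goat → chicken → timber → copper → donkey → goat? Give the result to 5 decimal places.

Known legs of the cycle: 2.62 × 0.278 × 4.59 × 0.36 = 1.203542064
For no arbitrage the full-cycle product must be 1, so the missing rate is 1 / 1.203542064 ≈ 0.8308808.

0.83088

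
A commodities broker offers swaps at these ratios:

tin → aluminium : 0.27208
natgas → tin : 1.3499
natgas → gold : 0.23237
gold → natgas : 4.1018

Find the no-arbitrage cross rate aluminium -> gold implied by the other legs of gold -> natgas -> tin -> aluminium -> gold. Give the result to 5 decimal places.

Known legs of the cycle: 4.1018 × 1.3499 × 0.27208 = 1.5065123526256
For no arbitrage the full-cycle product must be 1, so the missing rate is 1 / 1.5065123526256 ≈ 0.6637848.

0.66378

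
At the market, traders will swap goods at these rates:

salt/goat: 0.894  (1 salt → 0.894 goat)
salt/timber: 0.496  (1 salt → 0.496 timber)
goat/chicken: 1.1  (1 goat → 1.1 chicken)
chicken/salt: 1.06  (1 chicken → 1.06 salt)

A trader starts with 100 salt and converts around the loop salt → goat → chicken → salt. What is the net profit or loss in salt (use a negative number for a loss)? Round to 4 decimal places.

100 salt × 0.894 = 89.4 goat
89.4 goat × 1.1 = 98.34 chicken
98.34 chicken × 1.06 = 104.2404 salt
Net change: 104.2404 − 100 = 4.2404 salt

4.2404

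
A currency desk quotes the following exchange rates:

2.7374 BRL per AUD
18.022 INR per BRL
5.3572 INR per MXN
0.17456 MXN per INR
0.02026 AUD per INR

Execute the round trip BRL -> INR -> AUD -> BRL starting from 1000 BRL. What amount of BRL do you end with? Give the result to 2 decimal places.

999.50

1000 BRL × 18.022 = 18022 INR
18022 INR × 0.02026 = 365.12572 AUD
365.12572 AUD × 2.7374 = 999.495145928 BRL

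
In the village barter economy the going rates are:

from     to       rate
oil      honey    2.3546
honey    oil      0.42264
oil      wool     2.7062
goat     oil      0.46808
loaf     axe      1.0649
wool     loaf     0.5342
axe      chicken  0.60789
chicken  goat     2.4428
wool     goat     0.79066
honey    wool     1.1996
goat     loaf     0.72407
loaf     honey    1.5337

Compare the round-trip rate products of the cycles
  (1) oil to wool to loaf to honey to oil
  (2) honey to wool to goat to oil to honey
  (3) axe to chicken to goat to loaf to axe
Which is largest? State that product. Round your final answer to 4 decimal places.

(1) 2.7062 × 0.5342 × 1.5337 × 0.42264 = 0.93708
(2) 1.1996 × 0.79066 × 0.46808 × 2.3546 = 1.04535
(3) 0.60789 × 2.4428 × 0.72407 × 1.0649 = 1.14499
Highest is cycle (3) at 1.1450 (>1, arbitrage).

1.1450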